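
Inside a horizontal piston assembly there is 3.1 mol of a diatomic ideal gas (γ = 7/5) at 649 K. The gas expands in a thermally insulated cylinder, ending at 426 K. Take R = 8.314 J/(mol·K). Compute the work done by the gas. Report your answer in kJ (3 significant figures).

W ≈ 14.4 kJ

Adiabatic ⇒ Q = 0, so W_by = −ΔU = nCᵥ(T₁ − T₂).
Cᵥ = 5R/2 = 20.79 J/(mol·K).
W = (3.1)(20.79)(649 − 426) = 14369 J.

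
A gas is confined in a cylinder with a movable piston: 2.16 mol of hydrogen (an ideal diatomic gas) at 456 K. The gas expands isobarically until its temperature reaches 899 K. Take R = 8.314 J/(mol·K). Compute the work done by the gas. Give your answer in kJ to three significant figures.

W ≈ 7.96 kJ

Isobaric: W = P ΔV = nR ΔT.
W = (2.16)(8.314)(899 − 456) = 7956 J.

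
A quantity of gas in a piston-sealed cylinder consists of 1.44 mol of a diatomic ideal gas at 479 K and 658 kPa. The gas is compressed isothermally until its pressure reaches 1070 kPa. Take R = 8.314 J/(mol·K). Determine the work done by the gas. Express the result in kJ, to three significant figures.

Isothermal process: W = nRT ln(V₂/V₁) = nRT ln(P₁/P₂).
W = (1.44)(8.314)(479) × ln(658/1070)
  = 5735 × ln(0.615) = 5735 × -0.4862
W_by_gas = -2788 J.

W ≈ -2.79 kJ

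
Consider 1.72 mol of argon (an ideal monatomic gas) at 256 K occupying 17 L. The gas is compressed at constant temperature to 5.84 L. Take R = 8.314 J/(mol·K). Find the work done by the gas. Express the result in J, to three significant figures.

Isothermal: W = nRT ln(V₂/V₁).
W = (1.72)(8.314)(256) × ln(5.84/17)
  = 3661 × -1.068
W_by_gas = -3912 J.

W ≈ -3910 J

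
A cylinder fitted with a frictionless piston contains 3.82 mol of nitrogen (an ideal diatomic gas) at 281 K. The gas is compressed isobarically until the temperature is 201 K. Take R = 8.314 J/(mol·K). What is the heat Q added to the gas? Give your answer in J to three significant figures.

Isobaric: W = nRΔT = (3.82)(8.314)(-80) = -2541 J.
ΔU = nCᵥΔT with Cᵥ = 5R/2: ΔU = (3.82)(20.79)(-80) = -6352 J.
Q = ΔU + W = -6352 − 2541 = -8893 J.

Q ≈ -8890 J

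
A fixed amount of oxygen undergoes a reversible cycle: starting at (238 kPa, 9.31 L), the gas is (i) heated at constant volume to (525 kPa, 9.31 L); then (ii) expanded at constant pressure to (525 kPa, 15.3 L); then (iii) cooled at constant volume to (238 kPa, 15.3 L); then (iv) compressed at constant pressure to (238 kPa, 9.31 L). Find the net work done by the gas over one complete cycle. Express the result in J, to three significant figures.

W_net ≈ 1720 J

Constant-volume legs do no work.
W(ii) = (525)(15.3 − 9.31) = 3145 J; W(iv) = (238)(9.31 − 15.3) = -1426 J.
W_net = 3145 − 1426 = 1719 J (the clockwise enclosed area).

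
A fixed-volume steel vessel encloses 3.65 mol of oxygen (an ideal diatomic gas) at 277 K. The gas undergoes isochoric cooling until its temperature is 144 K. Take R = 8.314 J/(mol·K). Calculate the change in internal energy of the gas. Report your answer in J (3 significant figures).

ΔU ≈ -10100 J

Constant volume ⇒ W = 0, so Q = ΔU = nCᵥΔT with Cᵥ = 5R/2 = 20.79 J/(mol·K).
ΔU = (3.65)(20.79)(144 − 277) = -10090 J.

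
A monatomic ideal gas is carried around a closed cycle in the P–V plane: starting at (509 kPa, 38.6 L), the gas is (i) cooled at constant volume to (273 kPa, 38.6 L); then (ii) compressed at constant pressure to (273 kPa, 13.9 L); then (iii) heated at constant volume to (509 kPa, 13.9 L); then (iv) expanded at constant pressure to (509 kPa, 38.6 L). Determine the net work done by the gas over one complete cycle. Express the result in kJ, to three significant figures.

W_net ≈ 5.83 kJ

Constant-volume legs do no work.
W(ii) = (273)(13.9 − 38.6) = -6743 J; W(iv) = (509)(38.6 − 13.9) = 12572 J.
W_net = -6743 + 12572 = 5829 J (the clockwise enclosed area).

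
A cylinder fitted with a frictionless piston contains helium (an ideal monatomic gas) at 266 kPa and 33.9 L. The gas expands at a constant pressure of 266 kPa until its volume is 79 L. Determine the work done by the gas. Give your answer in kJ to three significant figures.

W ≈ 12.0 kJ

Isobaric: W = P ΔV.
W = (266 kPa)(79 − 33.9 L) = (266)(45.1) = 11997 J.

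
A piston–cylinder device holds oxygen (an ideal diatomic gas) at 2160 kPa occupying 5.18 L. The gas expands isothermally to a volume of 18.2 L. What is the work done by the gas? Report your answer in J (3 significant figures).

Isothermal: W = nRT ln(V₂/V₁) = P₁V₁ ln(V₂/V₁).
P₁V₁ = (2160 kPa)(5.18 L) = 11189 J.
W = 11189 × ln(18.2/5.18) = 11189 × 1.257
W_by_gas = 14060 J.

W ≈ 14100 J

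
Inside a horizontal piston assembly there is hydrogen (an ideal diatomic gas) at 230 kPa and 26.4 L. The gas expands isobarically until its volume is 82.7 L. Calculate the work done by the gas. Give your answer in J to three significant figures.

Isobaric: W = P ΔV.
W = (230 kPa)(82.7 − 26.4 L) = (230)(56.3) = 12949 J.

W ≈ 12900 J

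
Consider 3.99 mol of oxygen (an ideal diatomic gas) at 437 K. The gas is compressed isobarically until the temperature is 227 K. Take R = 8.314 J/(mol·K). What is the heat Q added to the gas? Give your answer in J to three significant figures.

Isobaric: W = nRΔT = (3.99)(8.314)(-210) = -6966 J.
ΔU = nCᵥΔT with Cᵥ = 5R/2: ΔU = (3.99)(20.79)(-210) = -17416 J.
Q = ΔU + W = -17416 − 6966 = -24382 J.

Q ≈ -24400 J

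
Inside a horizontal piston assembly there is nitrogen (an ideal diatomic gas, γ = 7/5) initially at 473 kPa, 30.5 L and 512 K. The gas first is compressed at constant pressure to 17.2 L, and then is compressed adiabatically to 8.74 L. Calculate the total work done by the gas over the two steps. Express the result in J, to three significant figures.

Step 1 (isobaric): W = PΔV = (473 kPa)(17.2 − 30.5 L) = -6291 J.
After step 1: P = 473 kPa, V = 17.2 L, T = 288.7 K.
Step 2 (adiabatic): W = (P₁V₁ − P₂V₂)/(γ−1) = (8136 − 10666)/0.4 = -6326 J.
W_total = -6291 − 6326 = -12617 J.

W_total ≈ -12600 J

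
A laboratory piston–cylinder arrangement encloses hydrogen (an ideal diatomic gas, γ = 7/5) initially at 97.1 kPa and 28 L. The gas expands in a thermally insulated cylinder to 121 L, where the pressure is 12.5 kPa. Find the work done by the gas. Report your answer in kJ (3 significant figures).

Adiabatic: W = (P₁V₁ − P₂V₂)/(γ − 1) with γ = 7/5.
P₁V₁ = 2719 J, P₂V₂ = 1512 J.
W = (2719 − 1512) / 0.4 = 3016 J.

W ≈ 3.02 kJ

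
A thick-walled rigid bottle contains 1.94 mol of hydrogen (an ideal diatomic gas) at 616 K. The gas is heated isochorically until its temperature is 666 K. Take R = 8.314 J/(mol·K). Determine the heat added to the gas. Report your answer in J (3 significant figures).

Q ≈ 2020 J

Constant volume ⇒ W = 0, so Q = ΔU = nCᵥΔT with Cᵥ = 5R/2 = 20.79 J/(mol·K).
ΔU = (1.94)(20.79)(666 − 616) = 2016 J.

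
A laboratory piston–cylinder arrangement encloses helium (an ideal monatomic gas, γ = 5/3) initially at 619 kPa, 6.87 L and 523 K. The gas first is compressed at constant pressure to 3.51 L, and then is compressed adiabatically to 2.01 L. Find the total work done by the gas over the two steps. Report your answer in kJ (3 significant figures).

W_total ≈ -3.55 kJ

Step 1 (isobaric): W = PΔV = (619 kPa)(3.51 − 6.87 L) = -2080 J.
After step 1: P = 619 kPa, V = 3.51 L, T = 267.2 K.
Step 2 (adiabatic): W = (P₁V₁ − P₂V₂)/(γ−1) = (2173 − 3151)/0.667 = -1467 J.
W_total = -2080 − 1467 = -3547 J.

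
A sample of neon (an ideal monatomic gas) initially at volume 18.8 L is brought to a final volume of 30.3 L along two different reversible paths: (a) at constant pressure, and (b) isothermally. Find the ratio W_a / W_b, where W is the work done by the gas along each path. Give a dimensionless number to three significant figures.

W_a / W_b ≈ 1.28

Path (a) isobaric: W = P₁(V₂ − V₁) → W_a/(P₁V₁) = 0.6117.
Path (b) isothermal: W = P₁V₁ ln(V₂/V₁) → W_b/(P₁V₁) = 0.4773.
W_a / W_b = 0.6117 / 0.4773 = 1.282.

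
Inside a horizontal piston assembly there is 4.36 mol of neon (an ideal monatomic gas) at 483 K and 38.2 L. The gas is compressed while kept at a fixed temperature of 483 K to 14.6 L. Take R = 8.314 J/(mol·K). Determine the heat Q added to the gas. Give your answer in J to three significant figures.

Q ≈ -16800 J

Isothermal ⇒ ΔU = 0, so Q = W = nRT ln(V₂/V₁).
Q = (4.36)(8.314)(483) ln(14.6/38.2) = 17508 × -0.9618 = -16840 J.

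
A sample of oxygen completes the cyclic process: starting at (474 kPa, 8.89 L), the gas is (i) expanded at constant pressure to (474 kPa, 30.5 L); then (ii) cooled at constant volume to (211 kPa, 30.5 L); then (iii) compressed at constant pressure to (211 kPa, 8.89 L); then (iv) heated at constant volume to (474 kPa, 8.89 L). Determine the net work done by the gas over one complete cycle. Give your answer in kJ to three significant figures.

Constant-volume legs do no work.
W(i) = (474)(30.5 − 8.89) = 10243 J; W(iii) = (211)(8.89 − 30.5) = -4560 J.
W_net = 10243 − 4560 = 5683 J (the clockwise enclosed area).

W_net ≈ 5.68 kJ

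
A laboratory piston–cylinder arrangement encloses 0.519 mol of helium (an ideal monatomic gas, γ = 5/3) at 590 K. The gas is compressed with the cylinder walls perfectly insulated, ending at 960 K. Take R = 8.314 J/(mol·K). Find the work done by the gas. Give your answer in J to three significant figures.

Adiabatic ⇒ Q = 0, so W_by = −ΔU = nCᵥ(T₁ − T₂).
Cᵥ = 3R/2 = 12.47 J/(mol·K).
W = (0.519)(12.47)(590 − 960) = -2395 J.

W ≈ -2390 J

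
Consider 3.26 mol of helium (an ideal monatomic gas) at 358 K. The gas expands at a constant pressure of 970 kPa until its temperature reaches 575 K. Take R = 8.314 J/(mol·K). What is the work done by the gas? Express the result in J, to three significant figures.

W ≈ 5880 J

Isobaric: W = P ΔV = nR ΔT.
W = (3.26)(8.314)(575 − 358) = 5881 J.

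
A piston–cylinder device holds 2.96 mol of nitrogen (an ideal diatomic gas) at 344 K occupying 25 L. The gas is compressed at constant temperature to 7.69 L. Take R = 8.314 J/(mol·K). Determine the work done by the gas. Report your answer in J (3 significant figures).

W ≈ -9980 J

Isothermal: W = nRT ln(V₂/V₁).
W = (2.96)(8.314)(344) × ln(7.69/25)
  = 8466 × -1.179
W_by_gas = -9981 J.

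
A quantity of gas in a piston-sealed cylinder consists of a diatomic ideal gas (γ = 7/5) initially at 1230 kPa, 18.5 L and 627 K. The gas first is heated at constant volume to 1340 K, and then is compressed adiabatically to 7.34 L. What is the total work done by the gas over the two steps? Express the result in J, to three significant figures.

Step 1 (isochoric): W = 0 (constant volume).
After step 1: P = 2629 kPa (V unchanged).
Step 2 (adiabatic): W = (P₁V₁ − P₂V₂)/(γ−1) = (48631 − 70389)/0.4 = -54395 J.
W_total = 0 − 54395 = -54395 J.

W_total ≈ -54400 J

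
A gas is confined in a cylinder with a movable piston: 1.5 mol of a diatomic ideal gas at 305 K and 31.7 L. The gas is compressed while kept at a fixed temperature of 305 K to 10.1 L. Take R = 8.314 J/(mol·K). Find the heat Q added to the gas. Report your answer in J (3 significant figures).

Isothermal ⇒ ΔU = 0, so Q = W = nRT ln(V₂/V₁).
Q = (1.5)(8.314)(305) ln(10.1/31.7) = 3804 × -1.144 = -4351 J.

Q ≈ -4350 J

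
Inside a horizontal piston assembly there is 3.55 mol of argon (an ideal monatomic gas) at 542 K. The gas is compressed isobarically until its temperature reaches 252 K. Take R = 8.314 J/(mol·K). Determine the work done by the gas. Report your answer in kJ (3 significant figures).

W ≈ -8.56 kJ

Isobaric: W = P ΔV = nR ΔT.
W = (3.55)(8.314)(252 − 542) = -8559 J.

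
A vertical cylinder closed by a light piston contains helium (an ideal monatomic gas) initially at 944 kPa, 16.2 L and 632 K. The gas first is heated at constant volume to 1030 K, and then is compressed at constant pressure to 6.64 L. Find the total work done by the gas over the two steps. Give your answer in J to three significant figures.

W_total ≈ -14700 J

Step 1 (isochoric): W = 0 (constant volume).
After step 1: P = 1538 kPa (V unchanged).
Step 2 (isobaric): W = PΔV = (1538 kPa)(6.64 − 16.2 L) = -14708 J.
W_total = 0 − 14708 = -14708 J.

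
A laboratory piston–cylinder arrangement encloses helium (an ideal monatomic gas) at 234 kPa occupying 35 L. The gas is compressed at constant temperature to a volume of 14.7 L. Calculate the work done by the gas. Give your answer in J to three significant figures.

Isothermal: W = nRT ln(V₂/V₁) = P₁V₁ ln(V₂/V₁).
P₁V₁ = (234 kPa)(35 L) = 8190 J.
W = 8190 × ln(14.7/35) = 8190 × -0.8675
W_by_gas = -7105 J.

W ≈ -7100 J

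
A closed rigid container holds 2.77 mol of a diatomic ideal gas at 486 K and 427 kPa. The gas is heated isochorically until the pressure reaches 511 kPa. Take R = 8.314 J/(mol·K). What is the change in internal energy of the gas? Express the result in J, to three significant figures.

Constant volume ⇒ W = 0, so Q = ΔU = nCᵥΔT with Cᵥ = 5R/2 = 20.79 J/(mol·K).
At constant V, T₂/T₁ = P₂/P₁ ⇒ ΔT = T₁(P₂/P₁ − 1) = 486·(511/427 − 1) = 95.61 K.
ΔU = (2.77)(20.79)(95.61) = 5504 J.

ΔU ≈ 5500 J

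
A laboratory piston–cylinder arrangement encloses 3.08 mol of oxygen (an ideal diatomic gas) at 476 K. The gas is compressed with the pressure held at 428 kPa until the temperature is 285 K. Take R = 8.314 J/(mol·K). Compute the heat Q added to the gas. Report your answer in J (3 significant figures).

Isobaric: W = nRΔT = (3.08)(8.314)(-191) = -4891 J.
ΔU = nCᵥΔT with Cᵥ = 5R/2: ΔU = (3.08)(20.79)(-191) = -12227 J.
Q = ΔU + W = -12227 − 4891 = -17118 J.

Q ≈ -17100 J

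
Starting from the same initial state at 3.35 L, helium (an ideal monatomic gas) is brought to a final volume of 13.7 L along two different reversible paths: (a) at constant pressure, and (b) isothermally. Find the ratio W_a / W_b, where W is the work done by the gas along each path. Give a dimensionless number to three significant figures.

Path (a) isobaric: W = P₁(V₂ − V₁) → W_a/(P₁V₁) = 3.09.
Path (b) isothermal: W = P₁V₁ ln(V₂/V₁) → W_b/(P₁V₁) = 1.408.
W_a / W_b = 3.09 / 1.408 = 2.194.

W_a / W_b ≈ 2.19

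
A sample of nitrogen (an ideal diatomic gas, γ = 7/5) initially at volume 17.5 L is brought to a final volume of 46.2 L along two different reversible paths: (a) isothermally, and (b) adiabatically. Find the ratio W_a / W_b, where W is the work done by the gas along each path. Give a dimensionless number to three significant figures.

Path (a) isothermal: W = P₁V₁ ln(V₂/V₁) → W_a/(P₁V₁) = 0.9708.
Path (b) adiabatic: W = P₁V₁(1 − (V₁/V₂)^(γ−1))/(γ−1) → W_b/(P₁V₁) = 0.8045.
W_a / W_b = 0.9708 / 0.8045 = 1.207.

W_a / W_b ≈ 1.21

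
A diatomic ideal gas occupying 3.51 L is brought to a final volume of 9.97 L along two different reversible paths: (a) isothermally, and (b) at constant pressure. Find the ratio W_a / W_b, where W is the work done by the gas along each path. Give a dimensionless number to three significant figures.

Path (a) isothermal: W = P₁V₁ ln(V₂/V₁) → W_a/(P₁V₁) = 1.044.
Path (b) isobaric: W = P₁(V₂ − V₁) → W_b/(P₁V₁) = 1.84.
W_a / W_b = 1.044 / 1.84 = 0.5672.

W_a / W_b ≈ 0.567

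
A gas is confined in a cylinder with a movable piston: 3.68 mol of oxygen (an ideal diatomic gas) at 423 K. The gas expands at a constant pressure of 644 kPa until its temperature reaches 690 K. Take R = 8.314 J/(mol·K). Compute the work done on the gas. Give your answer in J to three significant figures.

Isobaric: W = P ΔV = nR ΔT.
W = (3.68)(8.314)(690 − 423) = 8169 J.
Work on gas = −W_by = -8169 J.

W ≈ -8170 J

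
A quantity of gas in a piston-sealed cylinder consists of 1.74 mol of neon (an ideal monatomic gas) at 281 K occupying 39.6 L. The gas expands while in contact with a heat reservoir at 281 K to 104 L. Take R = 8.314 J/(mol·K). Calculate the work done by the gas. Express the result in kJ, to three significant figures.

W ≈ 3.93 kJ

Isothermal: W = nRT ln(V₂/V₁).
W = (1.74)(8.314)(281) × ln(104/39.6)
  = 4065 × 0.9656
W_by_gas = 3925 J.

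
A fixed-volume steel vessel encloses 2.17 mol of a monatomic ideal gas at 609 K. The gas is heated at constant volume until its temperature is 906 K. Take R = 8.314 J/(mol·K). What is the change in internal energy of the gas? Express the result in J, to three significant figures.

Constant volume ⇒ W = 0, so Q = ΔU = nCᵥΔT with Cᵥ = 3R/2 = 12.47 J/(mol·K).
ΔU = (2.17)(12.47)(906 − 609) = 8037 J.

ΔU ≈ 8040 J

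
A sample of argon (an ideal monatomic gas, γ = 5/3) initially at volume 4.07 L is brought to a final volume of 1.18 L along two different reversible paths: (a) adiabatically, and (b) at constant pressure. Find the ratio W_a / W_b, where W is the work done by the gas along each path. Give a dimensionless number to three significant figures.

Path (a) adiabatic: W = P₁V₁(1 − (V₁/V₂)^(γ−1))/(γ−1) → W_a/(P₁V₁) = -1.924.
Path (b) isobaric: W = P₁(V₂ − V₁) → W_b/(P₁V₁) = -0.7101.
W_a / W_b = -1.924 / -0.7101 = 2.71.

W_a / W_b ≈ 2.71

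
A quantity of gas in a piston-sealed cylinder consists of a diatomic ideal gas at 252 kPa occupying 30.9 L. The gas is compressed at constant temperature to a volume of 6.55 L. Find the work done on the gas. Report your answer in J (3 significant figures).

W ≈ 12100 J

Isothermal: W = nRT ln(V₂/V₁) = P₁V₁ ln(V₂/V₁).
P₁V₁ = (252 kPa)(30.9 L) = 7787 J.
W = 7787 × ln(6.55/30.9) = 7787 × -1.551
W_by_gas = -12080 J; work on gas = −W_by = 12080 J.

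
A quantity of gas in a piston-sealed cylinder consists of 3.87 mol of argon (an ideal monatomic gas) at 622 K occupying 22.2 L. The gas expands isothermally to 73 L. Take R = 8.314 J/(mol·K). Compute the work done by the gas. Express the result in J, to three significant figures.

Isothermal: W = nRT ln(V₂/V₁).
W = (3.87)(8.314)(622) × ln(73/22.2)
  = 20013 × 1.19
W_by_gas = 23823 J.

W ≈ 23800 J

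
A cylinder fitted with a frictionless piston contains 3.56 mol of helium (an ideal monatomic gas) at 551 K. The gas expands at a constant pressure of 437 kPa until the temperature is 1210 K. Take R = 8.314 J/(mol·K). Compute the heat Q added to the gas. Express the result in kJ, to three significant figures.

Q ≈ 48.8 kJ

Isobaric: W = nRΔT = (3.56)(8.314)(659) = 19505 J.
ΔU = nCᵥΔT with Cᵥ = 3R/2: ΔU = (3.56)(12.47)(659) = 29257 J.
Q = ΔU + W = 29257 + 19505 = 48762 J.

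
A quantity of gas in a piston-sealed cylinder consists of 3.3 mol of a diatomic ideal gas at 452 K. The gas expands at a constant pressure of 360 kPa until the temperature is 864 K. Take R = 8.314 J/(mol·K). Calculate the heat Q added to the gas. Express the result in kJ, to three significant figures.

Q ≈ 39.6 kJ

Isobaric: W = nRΔT = (3.3)(8.314)(412) = 11304 J.
ΔU = nCᵥΔT with Cᵥ = 5R/2: ΔU = (3.3)(20.79)(412) = 28259 J.
Q = ΔU + W = 28259 + 11304 = 39563 J.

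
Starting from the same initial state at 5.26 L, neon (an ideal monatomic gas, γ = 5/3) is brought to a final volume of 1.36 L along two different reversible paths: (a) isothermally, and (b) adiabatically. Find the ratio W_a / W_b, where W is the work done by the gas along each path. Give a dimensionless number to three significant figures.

Path (a) isothermal: W = P₁V₁ ln(V₂/V₁) → W_a/(P₁V₁) = -1.353.
Path (b) adiabatic: W = P₁V₁(1 − (V₁/V₂)^(γ−1))/(γ−1) → W_b/(P₁V₁) = -2.196.
W_a / W_b = -1.353 / -2.196 = 0.616.

W_a / W_b ≈ 0.616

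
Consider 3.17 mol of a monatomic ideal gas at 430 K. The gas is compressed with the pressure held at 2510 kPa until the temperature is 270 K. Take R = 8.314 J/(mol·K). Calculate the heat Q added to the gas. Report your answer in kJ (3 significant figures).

Q ≈ -10.5 kJ

Isobaric: W = nRΔT = (3.17)(8.314)(-160) = -4217 J.
ΔU = nCᵥΔT with Cᵥ = 3R/2: ΔU = (3.17)(12.47)(-160) = -6325 J.
Q = ΔU + W = -6325 − 4217 = -10542 J.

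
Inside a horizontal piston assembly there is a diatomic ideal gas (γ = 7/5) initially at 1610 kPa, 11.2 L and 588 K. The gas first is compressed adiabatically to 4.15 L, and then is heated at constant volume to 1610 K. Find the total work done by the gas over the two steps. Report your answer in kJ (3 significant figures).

W_total ≈ -22.0 kJ

Step 1 (adiabatic): W = (P₁V₁ − P₂V₂)/(γ−1) = (18032 − 26823)/0.4 = -21978 J.
Step 2 (isochoric): W = 0 (constant volume).
W_total = -21978 + 0 = -21978 J.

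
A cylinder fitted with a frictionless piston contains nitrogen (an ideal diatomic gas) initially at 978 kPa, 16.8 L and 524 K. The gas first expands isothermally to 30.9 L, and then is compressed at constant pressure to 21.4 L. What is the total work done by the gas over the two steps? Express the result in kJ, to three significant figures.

W_total ≈ 4.96 kJ

Step 1 (isothermal): W = P₁V₁ ln(V₂/V₁) = (16430) ln(30.9/16.8) = 10012 J.
After step 1: P = 531.7 kPa, V = 30.9 L, T = 524 K.
Step 2 (isobaric): W = PΔV = (531.7 kPa)(21.4 − 30.9 L) = -5051 J.
W_total = 10012 − 5051 = 4961 J.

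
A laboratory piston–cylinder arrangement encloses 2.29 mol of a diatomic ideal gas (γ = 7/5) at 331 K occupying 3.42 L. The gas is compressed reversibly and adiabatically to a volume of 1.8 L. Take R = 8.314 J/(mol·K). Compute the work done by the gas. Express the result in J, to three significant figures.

W ≈ -4610 J

Adiabatic: TV^(γ−1) = const with γ = 7/5.
T₂ = T₁ (V₁/V₂)^(γ−1) = 331 × (3.42/1.8)^0.4 = 331 × 1.293 = 427.9 K.
W_by = nCᵥ(T₁ − T₂) = (2.29)(20.79)(331 − 427.9) = -4612 J.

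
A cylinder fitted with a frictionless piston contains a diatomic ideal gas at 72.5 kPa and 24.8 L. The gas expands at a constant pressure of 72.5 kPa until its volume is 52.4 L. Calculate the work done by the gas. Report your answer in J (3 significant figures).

Isobaric: W = P ΔV.
W = (72.5 kPa)(52.4 − 24.8 L) = (72.5)(27.6) = 2001 J.

W ≈ 2000 J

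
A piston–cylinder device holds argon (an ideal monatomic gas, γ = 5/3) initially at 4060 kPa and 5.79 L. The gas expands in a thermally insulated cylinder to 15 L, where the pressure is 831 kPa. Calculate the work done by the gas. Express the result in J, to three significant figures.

W ≈ 16600 J

Adiabatic: W = (P₁V₁ − P₂V₂)/(γ − 1) with γ = 5/3.
P₁V₁ = 23507 J, P₂V₂ = 12465 J.
W = (23507 − 12465) / 0.6667 = 16564 J.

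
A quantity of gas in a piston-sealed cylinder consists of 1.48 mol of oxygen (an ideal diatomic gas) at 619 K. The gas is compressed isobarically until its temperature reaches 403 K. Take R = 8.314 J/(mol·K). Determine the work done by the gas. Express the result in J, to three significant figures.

Isobaric: W = P ΔV = nR ΔT.
W = (1.48)(8.314)(403 − 619) = -2658 J.

W ≈ -2660 J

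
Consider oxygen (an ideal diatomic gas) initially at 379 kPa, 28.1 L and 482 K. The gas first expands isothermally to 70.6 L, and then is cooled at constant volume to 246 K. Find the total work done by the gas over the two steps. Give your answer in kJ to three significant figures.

Step 1 (isothermal): W = P₁V₁ ln(V₂/V₁) = (10650) ln(70.6/28.1) = 9811 J.
Step 2 (isochoric): W = 0 (constant volume).
W_total = 9811 + 0 = 9811 J.

W_total ≈ 9.81 kJ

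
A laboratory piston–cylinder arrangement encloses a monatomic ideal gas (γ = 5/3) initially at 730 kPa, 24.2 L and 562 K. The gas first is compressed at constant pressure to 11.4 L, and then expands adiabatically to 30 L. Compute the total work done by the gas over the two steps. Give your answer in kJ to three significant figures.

Step 1 (isobaric): W = PΔV = (730 kPa)(11.4 − 24.2 L) = -9344 J.
After step 1: P = 730 kPa, V = 11.4 L, T = 264.7 K.
Step 2 (adiabatic): W = (P₁V₁ − P₂V₂)/(γ−1) = (8322 − 4366)/0.667 = 5934 J.
W_total = -9344 + 5934 = -3410 J.

W_total ≈ -3.41 kJ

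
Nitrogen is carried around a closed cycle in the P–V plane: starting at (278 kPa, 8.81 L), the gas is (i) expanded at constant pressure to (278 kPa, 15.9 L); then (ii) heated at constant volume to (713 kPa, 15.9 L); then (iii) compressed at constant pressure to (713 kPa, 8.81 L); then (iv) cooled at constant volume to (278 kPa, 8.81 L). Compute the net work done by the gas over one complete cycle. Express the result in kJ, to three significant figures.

W_net ≈ -3.08 kJ

Constant-volume legs do no work.
W(i) = (278)(15.9 − 8.81) = 1971 J; W(iii) = (713)(8.81 − 15.9) = -5055 J.
W_net = 1971 − 5055 = -3084 J (the counter-clockwise enclosed area).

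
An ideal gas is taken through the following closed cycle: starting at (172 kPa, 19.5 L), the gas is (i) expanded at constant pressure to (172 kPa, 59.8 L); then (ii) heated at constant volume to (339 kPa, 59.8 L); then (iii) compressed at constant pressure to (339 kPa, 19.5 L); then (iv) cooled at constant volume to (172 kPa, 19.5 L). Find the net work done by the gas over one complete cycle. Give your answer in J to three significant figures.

Constant-volume legs do no work.
W(i) = (172)(59.8 − 19.5) = 6932 J; W(iii) = (339)(19.5 − 59.8) = -13662 J.
W_net = 6932 − 13662 = -6730 J (the counter-clockwise enclosed area).

W_net ≈ -6730 J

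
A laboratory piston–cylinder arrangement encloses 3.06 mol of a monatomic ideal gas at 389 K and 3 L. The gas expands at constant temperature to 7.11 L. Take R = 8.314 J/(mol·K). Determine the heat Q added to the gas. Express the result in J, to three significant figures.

Q ≈ 8540 J

Isothermal ⇒ ΔU = 0, so Q = W = nRT ln(V₂/V₁).
Q = (3.06)(8.314)(389) ln(7.11/3) = 9896 × 0.8629 = 8540 J.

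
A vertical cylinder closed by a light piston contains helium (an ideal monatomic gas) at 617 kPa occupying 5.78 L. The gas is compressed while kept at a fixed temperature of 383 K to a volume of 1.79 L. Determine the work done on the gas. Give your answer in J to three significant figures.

Isothermal: W = nRT ln(V₂/V₁) = P₁V₁ ln(V₂/V₁).
P₁V₁ = (617 kPa)(5.78 L) = 3566 J.
W = 3566 × ln(1.79/5.78) = 3566 × -1.172
W_by_gas = -4180 J; work on gas = −W_by = 4180 J.

W ≈ 4180 J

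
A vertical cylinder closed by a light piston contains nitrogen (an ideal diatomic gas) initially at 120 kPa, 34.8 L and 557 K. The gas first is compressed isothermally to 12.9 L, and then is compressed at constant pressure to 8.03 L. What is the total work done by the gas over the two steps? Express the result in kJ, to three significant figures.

Step 1 (isothermal): W = P₁V₁ ln(V₂/V₁) = (4176) ln(12.9/34.8) = -4144 J.
After step 1: P = 323.7 kPa, V = 12.9 L, T = 557 K.
Step 2 (isobaric): W = PΔV = (323.7 kPa)(8.03 − 12.9 L) = -1577 J.
W_total = -4144 − 1577 = -5721 J.

W_total ≈ -5.72 kJ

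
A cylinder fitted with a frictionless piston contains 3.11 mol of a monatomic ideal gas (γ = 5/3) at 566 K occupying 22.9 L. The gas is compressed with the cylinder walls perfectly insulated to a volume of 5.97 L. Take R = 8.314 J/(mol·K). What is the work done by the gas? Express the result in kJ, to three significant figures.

Adiabatic: TV^(γ−1) = const with γ = 5/3.
T₂ = T₁ (V₁/V₂)^(γ−1) = 566 × (22.9/5.97)^0.667 = 566 × 2.45 = 1387 K.
W_by = nCᵥ(T₁ − T₂) = (3.11)(12.47)(566 − 1387) = -31840 J.

W ≈ -31.8 kJ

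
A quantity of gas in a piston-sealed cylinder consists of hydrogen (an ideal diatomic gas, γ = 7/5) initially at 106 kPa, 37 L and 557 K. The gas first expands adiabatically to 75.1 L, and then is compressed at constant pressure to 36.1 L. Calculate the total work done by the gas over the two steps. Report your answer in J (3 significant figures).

W_total ≈ 883 J

Step 1 (adiabatic): W = (P₁V₁ − P₂V₂)/(γ−1) = (3922 − 2955)/0.4 = 2418 J.
After step 1: P = 39.35 kPa, V = 75.1 L, T = 419.6 K.
Step 2 (isobaric): W = PΔV = (39.35 kPa)(36.1 − 75.1 L) = -1534 J.
W_total = 2418 − 1534 = 883.5 J.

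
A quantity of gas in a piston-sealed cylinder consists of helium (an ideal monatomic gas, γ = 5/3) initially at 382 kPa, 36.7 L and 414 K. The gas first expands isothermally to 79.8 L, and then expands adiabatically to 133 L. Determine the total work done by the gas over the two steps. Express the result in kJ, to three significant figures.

W_total ≈ 17.0 kJ

Step 1 (isothermal): W = P₁V₁ ln(V₂/V₁) = (14019) ln(79.8/36.7) = 10890 J.
After step 1: P = 175.7 kPa, V = 79.8 L, T = 414 K.
Step 2 (adiabatic): W = (P₁V₁ − P₂V₂)/(γ−1) = (14019 − 9973)/0.667 = 6069 J.
W_total = 10890 + 6069 = 16959 J.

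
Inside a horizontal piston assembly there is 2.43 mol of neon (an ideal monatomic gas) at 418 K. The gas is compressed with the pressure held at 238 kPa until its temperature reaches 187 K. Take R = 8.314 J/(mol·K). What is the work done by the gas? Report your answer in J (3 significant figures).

Isobaric: W = P ΔV = nR ΔT.
W = (2.43)(8.314)(187 − 418) = -4667 J.

W ≈ -4670 J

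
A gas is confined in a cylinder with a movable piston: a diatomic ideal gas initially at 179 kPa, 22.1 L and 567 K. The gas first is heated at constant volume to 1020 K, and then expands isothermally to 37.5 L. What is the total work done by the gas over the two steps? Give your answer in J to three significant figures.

Step 1 (isochoric): W = 0 (constant volume).
After step 1: P = 322 kPa (V unchanged).
Step 2 (isothermal): W = P₁V₁ ln(V₂/V₁) = (7116) ln(37.5/22.1) = 3763 J.
W_total = 0 + 3763 = 3763 J.

W_total ≈ 3760 J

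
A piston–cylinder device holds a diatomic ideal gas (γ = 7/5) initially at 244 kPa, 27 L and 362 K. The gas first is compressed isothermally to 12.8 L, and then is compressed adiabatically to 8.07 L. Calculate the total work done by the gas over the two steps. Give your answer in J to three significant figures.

Step 1 (isothermal): W = P₁V₁ ln(V₂/V₁) = (6588) ln(12.8/27) = -4917 J.
After step 1: P = 514.7 kPa, V = 12.8 L, T = 362 K.
Step 2 (adiabatic): W = (P₁V₁ − P₂V₂)/(γ−1) = (6588 − 7923)/0.4 = -3337 J.
W_total = -4917 − 3337 = -8255 J.

W_total ≈ -8250 J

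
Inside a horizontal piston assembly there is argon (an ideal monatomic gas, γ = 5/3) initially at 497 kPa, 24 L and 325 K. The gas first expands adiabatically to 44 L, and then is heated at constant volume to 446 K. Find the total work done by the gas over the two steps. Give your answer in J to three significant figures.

Step 1 (adiabatic): W = (P₁V₁ − P₂V₂)/(γ−1) = (11928 − 7963)/0.667 = 5948 J.
Step 2 (isochoric): W = 0 (constant volume).
W_total = 5948 + 0 = 5948 J.

W_total ≈ 5950 J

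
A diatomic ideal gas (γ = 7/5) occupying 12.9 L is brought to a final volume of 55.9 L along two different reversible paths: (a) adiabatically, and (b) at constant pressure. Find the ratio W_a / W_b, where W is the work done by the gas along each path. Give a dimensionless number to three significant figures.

Path (a) adiabatic: W = P₁V₁(1 − (V₁/V₂)^(γ−1))/(γ−1) → W_a/(P₁V₁) = 1.109.
Path (b) isobaric: W = P₁(V₂ − V₁) → W_b/(P₁V₁) = 3.333.
W_a / W_b = 1.109 / 3.333 = 0.3328.

W_a / W_b ≈ 0.333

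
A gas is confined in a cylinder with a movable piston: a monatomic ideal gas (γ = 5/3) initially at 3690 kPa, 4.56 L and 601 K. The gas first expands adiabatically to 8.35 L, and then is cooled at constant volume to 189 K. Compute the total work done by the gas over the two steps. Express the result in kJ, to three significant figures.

W_total ≈ 8.38 kJ

Step 1 (adiabatic): W = (P₁V₁ − P₂V₂)/(γ−1) = (16826 − 11242)/0.667 = 8377 J.
Step 2 (isochoric): W = 0 (constant volume).
W_total = 8377 + 0 = 8377 J.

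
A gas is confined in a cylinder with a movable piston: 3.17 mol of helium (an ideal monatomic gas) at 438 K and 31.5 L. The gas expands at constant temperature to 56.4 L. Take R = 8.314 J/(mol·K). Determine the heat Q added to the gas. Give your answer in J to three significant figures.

Isothermal ⇒ ΔU = 0, so Q = W = nRT ln(V₂/V₁).
Q = (3.17)(8.314)(438) ln(56.4/31.5) = 11544 × 0.5825 = 6724 J.

Q ≈ 6720 J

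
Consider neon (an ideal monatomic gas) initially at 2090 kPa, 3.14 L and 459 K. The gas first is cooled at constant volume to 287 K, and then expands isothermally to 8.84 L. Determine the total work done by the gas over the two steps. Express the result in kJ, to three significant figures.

W_total ≈ 4.25 kJ

Step 1 (isochoric): W = 0 (constant volume).
After step 1: P = 1307 kPa (V unchanged).
Step 2 (isothermal): W = P₁V₁ ln(V₂/V₁) = (4103) ln(8.84/3.14) = 4247 J.
W_total = 0 + 4247 = 4247 J.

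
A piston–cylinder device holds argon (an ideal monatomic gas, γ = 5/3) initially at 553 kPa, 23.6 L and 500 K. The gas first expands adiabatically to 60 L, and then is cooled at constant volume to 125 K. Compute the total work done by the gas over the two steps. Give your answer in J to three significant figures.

Step 1 (adiabatic): W = (P₁V₁ − P₂V₂)/(γ−1) = (13051 − 7006)/0.667 = 9067 J.
Step 2 (isochoric): W = 0 (constant volume).
W_total = 9067 + 0 = 9067 J.

W_total ≈ 9070 J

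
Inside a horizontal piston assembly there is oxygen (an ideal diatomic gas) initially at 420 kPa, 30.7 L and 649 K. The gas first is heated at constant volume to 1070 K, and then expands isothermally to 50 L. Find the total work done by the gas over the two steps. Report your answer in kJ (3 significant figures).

Step 1 (isochoric): W = 0 (constant volume).
After step 1: P = 692.4 kPa (V unchanged).
Step 2 (isothermal): W = P₁V₁ ln(V₂/V₁) = (21258) ln(50/30.7) = 10369 J.
W_total = 0 + 10369 = 10369 J.

W_total ≈ 10.4 kJ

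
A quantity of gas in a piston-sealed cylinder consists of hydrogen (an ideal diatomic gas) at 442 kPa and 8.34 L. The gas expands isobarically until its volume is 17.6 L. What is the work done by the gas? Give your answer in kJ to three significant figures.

W ≈ 4.09 kJ

Isobaric: W = P ΔV.
W = (442 kPa)(17.6 − 8.34 L) = (442)(9.26) = 4093 J.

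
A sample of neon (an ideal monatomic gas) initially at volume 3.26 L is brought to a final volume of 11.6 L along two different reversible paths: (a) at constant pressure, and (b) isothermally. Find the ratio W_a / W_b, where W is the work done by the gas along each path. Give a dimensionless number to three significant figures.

W_a / W_b ≈ 2.02

Path (a) isobaric: W = P₁(V₂ − V₁) → W_a/(P₁V₁) = 2.558.
Path (b) isothermal: W = P₁V₁ ln(V₂/V₁) → W_b/(P₁V₁) = 1.269.
W_a / W_b = 2.558 / 1.269 = 2.016.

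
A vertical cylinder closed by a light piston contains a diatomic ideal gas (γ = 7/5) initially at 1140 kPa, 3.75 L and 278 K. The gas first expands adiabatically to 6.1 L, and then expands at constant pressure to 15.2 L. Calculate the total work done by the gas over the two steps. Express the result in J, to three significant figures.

W_total ≈ 7140 J

Step 1 (adiabatic): W = (P₁V₁ − P₂V₂)/(γ−1) = (4275 − 3519)/0.4 = 1890 J.
After step 1: P = 576.9 kPa, V = 6.1 L, T = 228.8 K.
Step 2 (isobaric): W = PΔV = (576.9 kPa)(15.2 − 6.1 L) = 5250 J.
W_total = 1890 + 5250 = 7140 J.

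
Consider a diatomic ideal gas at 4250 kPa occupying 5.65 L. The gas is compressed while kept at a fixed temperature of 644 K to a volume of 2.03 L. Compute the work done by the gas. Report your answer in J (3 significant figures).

Isothermal: W = nRT ln(V₂/V₁) = P₁V₁ ln(V₂/V₁).
P₁V₁ = (4250 kPa)(5.65 L) = 24012 J.
W = 24012 × ln(2.03/5.65) = 24012 × -1.024
W_by_gas = -24580 J.

W ≈ -24600 J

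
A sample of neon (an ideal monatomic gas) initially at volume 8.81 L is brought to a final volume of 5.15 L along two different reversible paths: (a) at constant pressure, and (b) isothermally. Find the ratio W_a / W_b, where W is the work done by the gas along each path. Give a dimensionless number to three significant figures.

Path (a) isobaric: W = P₁(V₂ − V₁) → W_a/(P₁V₁) = -0.4154.
Path (b) isothermal: W = P₁V₁ ln(V₂/V₁) → W_b/(P₁V₁) = -0.5369.
W_a / W_b = -0.4154 / -0.5369 = 0.7738.

W_a / W_b ≈ 0.774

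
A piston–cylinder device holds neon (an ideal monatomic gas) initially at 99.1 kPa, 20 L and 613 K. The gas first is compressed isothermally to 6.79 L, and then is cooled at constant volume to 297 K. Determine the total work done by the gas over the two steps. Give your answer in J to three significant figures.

W_total ≈ -2140 J

Step 1 (isothermal): W = P₁V₁ ln(V₂/V₁) = (1982) ln(6.79/20) = -2141 J.
Step 2 (isochoric): W = 0 (constant volume).
W_total = -2141 + 0 = -2141 J.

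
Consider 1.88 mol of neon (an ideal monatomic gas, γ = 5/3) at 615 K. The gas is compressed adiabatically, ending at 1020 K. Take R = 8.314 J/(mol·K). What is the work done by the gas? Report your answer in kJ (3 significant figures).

W ≈ -9.50 kJ

Adiabatic ⇒ Q = 0, so W_by = −ΔU = nCᵥ(T₁ − T₂).
Cᵥ = 3R/2 = 12.47 J/(mol·K).
W = (1.88)(12.47)(615 − 1020) = -9495 J.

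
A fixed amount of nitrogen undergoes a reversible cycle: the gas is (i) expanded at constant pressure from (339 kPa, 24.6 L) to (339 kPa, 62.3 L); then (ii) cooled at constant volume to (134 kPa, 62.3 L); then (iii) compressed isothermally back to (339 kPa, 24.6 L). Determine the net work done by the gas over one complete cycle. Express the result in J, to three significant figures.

Leg (i): W = PΔV = (339)(62.3 − 24.6) = 12780 J.
Leg (ii): W = 0.
Leg (iii): W = PᵢVᵢ ln(V_f/Vᵢ) = (8348) ln(24.6/62.3) = -7757 J.
W_net = 12780 − 7757 = 5023 J.

W_net ≈ 5020 J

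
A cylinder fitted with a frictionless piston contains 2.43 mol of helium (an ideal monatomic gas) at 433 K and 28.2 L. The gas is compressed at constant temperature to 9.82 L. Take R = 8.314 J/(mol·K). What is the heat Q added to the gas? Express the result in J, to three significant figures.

Isothermal ⇒ ΔU = 0, so Q = W = nRT ln(V₂/V₁).
Q = (2.43)(8.314)(433) ln(9.82/28.2) = 8748 × -1.055 = -9228 J.

Q ≈ -9230 J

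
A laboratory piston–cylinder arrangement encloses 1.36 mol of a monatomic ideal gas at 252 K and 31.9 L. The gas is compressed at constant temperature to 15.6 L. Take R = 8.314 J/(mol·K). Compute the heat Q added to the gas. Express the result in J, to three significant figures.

Isothermal ⇒ ΔU = 0, so Q = W = nRT ln(V₂/V₁).
Q = (1.36)(8.314)(252) ln(15.6/31.9) = 2849 × -0.7153 = -2038 J.

Q ≈ -2040 J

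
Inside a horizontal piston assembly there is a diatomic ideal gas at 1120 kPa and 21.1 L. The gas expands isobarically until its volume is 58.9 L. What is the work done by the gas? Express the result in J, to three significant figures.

Isobaric: W = P ΔV.
W = (1120 kPa)(58.9 − 21.1 L) = (1120)(37.8) = 42336 J.

W ≈ 42300 J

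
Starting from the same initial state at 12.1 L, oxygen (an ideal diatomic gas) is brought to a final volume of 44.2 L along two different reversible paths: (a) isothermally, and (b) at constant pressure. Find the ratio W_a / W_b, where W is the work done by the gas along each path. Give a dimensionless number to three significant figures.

W_a / W_b ≈ 0.488

Path (a) isothermal: W = P₁V₁ ln(V₂/V₁) → W_a/(P₁V₁) = 1.296.
Path (b) isobaric: W = P₁(V₂ − V₁) → W_b/(P₁V₁) = 2.653.
W_a / W_b = 1.296 / 2.653 = 0.4883.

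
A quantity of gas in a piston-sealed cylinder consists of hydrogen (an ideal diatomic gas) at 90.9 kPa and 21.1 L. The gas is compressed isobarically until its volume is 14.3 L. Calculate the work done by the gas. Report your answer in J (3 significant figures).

W ≈ -618 J

Isobaric: W = P ΔV.
W = (90.9 kPa)(14.3 − 21.1 L) = (90.9)(-6.8) = -618.1 J.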